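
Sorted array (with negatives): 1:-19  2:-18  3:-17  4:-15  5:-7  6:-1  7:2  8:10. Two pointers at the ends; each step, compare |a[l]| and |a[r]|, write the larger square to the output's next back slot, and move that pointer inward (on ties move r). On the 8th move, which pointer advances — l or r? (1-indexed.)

r

l=1 r=8: |-19|>|10| out[8]=361, l++
l=2 r=8: |-18|>|10| out[7]=324, l++
l=3 r=8: |-17|>|10| out[6]=289, l++
l=4 r=8: |-15|>|10| out[5]=225, l++
l=5 r=8: |-7|<=|10| out[4]=100, r--
l=5 r=7: |-7|>|2| out[3]=49, l++
l=6 r=7: |-1|<=|2| out[2]=4, r--
l=6 r=6: |-1|<=|-1| out[1]=1, r--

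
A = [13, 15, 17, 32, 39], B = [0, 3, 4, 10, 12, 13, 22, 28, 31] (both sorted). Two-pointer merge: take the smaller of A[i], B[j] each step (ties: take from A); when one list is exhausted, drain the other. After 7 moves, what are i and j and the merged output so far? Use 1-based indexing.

i=2, j=7, merged so far=[0, 3, 4, 10, 12, 13, 13]

i=1 j=1: A[i]=13>B[j]=0 take 0, j++
i=1 j=2: A[i]=13>B[j]=3 take 3, j++
i=1 j=3: A[i]=13>B[j]=4 take 4, j++
i=1 j=4: A[i]=13>B[j]=10 take 10, j++
i=1 j=5: A[i]=13>B[j]=12 take 12, j++
i=1 j=6: A[i]=13<=B[j]=13 take 13, i++
i=2 j=6: A[i]=15>B[j]=13 take 13, j++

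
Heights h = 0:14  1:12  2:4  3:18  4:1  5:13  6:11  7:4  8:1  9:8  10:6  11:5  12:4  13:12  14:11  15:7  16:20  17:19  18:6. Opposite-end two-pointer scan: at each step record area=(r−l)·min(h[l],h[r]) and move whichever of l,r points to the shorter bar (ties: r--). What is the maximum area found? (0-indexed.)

l=0 r=18: min(14,6)*18=108 best=108 *, r--
l=0 r=17: min(14,19)*17=238 best=238 *, l++
l=1 r=17: min(12,19)*16=192 best=238, l++
l=2 r=17: min(4,19)*15=60 best=238, l++
l=3 r=17: min(18,19)*14=252 best=252 *, l++
l=4 r=17: min(1,19)*13=13 best=252, l++
l=5 r=17: min(13,19)*12=156 best=252, l++
l=6 r=17: min(11,19)*11=121 best=252, l++
l=7 r=17: min(4,19)*10=40 best=252, l++
l=8 r=17: min(1,19)*9=9 best=252, l++
l=9 r=17: min(8,19)*8=64 best=252, l++
l=10 r=17: min(6,19)*7=42 best=252, l++
l=11 r=17: min(5,19)*6=30 best=252, l++
l=12 r=17: min(4,19)*5=20 best=252, l++
l=13 r=17: min(12,19)*4=48 best=252, l++
l=14 r=17: min(11,19)*3=33 best=252, l++
l=15 r=17: min(7,19)*2=14 best=252, l++
l=16 r=17: min(20,19)*1=19 best=252, r--

max area = 252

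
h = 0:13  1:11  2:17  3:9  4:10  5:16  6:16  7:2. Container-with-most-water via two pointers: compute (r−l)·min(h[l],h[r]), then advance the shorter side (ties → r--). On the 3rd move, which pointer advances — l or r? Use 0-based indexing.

l

[0,7] min(13,2)*7=14 best=14 * → r--
[0,6] min(13,16)*6=78 best=78 * → l++
[1,6] min(11,16)*5=55 best=78 → l++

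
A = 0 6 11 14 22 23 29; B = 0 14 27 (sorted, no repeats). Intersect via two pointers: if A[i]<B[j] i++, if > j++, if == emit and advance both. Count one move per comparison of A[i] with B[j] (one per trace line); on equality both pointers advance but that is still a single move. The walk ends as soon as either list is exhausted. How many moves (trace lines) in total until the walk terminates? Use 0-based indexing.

7 moves

i=0 j=0: 0==0 emit, i++,j++
i=1 j=1: 6<14, i++
i=2 j=1: 11<14, i++
i=3 j=1: 14==14 emit, i++,j++
i=4 j=2: 22<27, i++
i=5 j=2: 23<27, i++
i=6 j=2: 29>27, j++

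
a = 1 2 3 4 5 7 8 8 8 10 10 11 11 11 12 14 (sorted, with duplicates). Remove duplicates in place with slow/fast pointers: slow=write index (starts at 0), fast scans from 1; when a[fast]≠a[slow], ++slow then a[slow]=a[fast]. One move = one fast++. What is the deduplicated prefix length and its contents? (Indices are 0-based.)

length 11; prefix = [1, 2, 3, 4, 5, 7, 8, 10, 11, 12, 14]

(s=0,f=1) a[fast]=2≠a[slow]=1 write a[1]=2 → slow++,fast++
(s=1,f=2) a[fast]=3≠a[slow]=2 write a[2]=3 → slow++,fast++
(s=2,f=3) a[fast]=4≠a[slow]=3 write a[3]=4 → slow++,fast++
(s=3,f=4) a[fast]=5≠a[slow]=4 write a[4]=5 → slow++,fast++
(s=4,f=5) a[fast]=7≠a[slow]=5 write a[5]=7 → slow++,fast++
(s=5,f=6) a[fast]=8≠a[slow]=7 write a[6]=8 → slow++,fast++
(s=6,f=7) a[fast]=8=a[slow] dup → fast++
(s=6,f=8) a[fast]=8=a[slow] dup → fast++
(s=6,f=9) a[fast]=10≠a[slow]=8 write a[7]=10 → slow++,fast++
(s=7,f=10) a[fast]=10=a[slow] dup → fast++
(s=7,f=11) a[fast]=11≠a[slow]=10 write a[8]=11 → slow++,fast++
(s=8,f=12) a[fast]=11=a[slow] dup → fast++
(s=8,f=13) a[fast]=11=a[slow] dup → fast++
(s=8,f=14) a[fast]=12≠a[slow]=11 write a[9]=12 → slow++,fast++
(s=9,f=15) a[fast]=14≠a[slow]=12 write a[10]=14 → slow++,fast++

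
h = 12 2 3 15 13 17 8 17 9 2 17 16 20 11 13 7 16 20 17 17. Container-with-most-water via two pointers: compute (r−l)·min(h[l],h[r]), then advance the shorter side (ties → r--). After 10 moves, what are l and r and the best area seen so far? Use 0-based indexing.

l=0 r=19: min(12,17)*19=228 best=228 *, l++
l=1 r=19: min(2,17)*18=36 best=228, l++
l=2 r=19: min(3,17)*17=51 best=228, l++
l=3 r=19: min(15,17)*16=240 best=240 *, l++
l=4 r=19: min(13,17)*15=195 best=240, l++
l=5 r=19: min(17,17)*14=238 best=240, r--
l=5 r=18: min(17,17)*13=221 best=240, r--
l=5 r=17: min(17,20)*12=204 best=240, l++
l=6 r=17: min(8,20)*11=88 best=240, l++
l=7 r=17: min(17,20)*10=170 best=240, l++

l=8, r=17, best area=240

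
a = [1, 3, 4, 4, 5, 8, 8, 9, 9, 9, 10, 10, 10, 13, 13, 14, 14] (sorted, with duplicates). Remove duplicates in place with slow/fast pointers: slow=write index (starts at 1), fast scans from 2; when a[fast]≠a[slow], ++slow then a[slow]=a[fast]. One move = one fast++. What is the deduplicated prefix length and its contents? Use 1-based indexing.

length 9; prefix = [1, 3, 4, 5, 8, 9, 10, 13, 14]

slow=1 fast=2: a[fast]=3≠a[slow]=1 write a[2]=3, slow++,fast++
slow=2 fast=3: a[fast]=4≠a[slow]=3 write a[3]=4, slow++,fast++
slow=3 fast=4: a[fast]=4=a[slow] dup, fast++
slow=3 fast=5: a[fast]=5≠a[slow]=4 write a[4]=5, slow++,fast++
slow=4 fast=6: a[fast]=8≠a[slow]=5 write a[5]=8, slow++,fast++
slow=5 fast=7: a[fast]=8=a[slow] dup, fast++
slow=5 fast=8: a[fast]=9≠a[slow]=8 write a[6]=9, slow++,fast++
slow=6 fast=9: a[fast]=9=a[slow] dup, fast++
slow=6 fast=10: a[fast]=9=a[slow] dup, fast++
slow=6 fast=11: a[fast]=10≠a[slow]=9 write a[7]=10, slow++,fast++
slow=7 fast=12: a[fast]=10=a[slow] dup, fast++
slow=7 fast=13: a[fast]=10=a[slow] dup, fast++
slow=7 fast=14: a[fast]=13≠a[slow]=10 write a[8]=13, slow++,fast++
slow=8 fast=15: a[fast]=13=a[slow] dup, fast++
slow=8 fast=16: a[fast]=14≠a[slow]=13 write a[9]=14, slow++,fast++
slow=9 fast=17: a[fast]=14=a[slow] dup, fast++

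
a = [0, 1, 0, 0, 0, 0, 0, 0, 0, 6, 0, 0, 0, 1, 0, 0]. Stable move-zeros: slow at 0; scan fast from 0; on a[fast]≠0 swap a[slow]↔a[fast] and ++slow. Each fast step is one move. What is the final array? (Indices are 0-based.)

slow=0 fast=0: a[fast]=0, fast++
slow=0 fast=1: a[fast]=1≠0 swap→a[0]=1, slow++,fast++
slow=1 fast=2: a[fast]=0, fast++
slow=1 fast=3: a[fast]=0, fast++
slow=1 fast=4: a[fast]=0, fast++
slow=1 fast=5: a[fast]=0, fast++
slow=1 fast=6: a[fast]=0, fast++
slow=1 fast=7: a[fast]=0, fast++
slow=1 fast=8: a[fast]=0, fast++
slow=1 fast=9: a[fast]=6≠0 swap→a[1]=6, slow++,fast++
slow=2 fast=10: a[fast]=0, fast++
slow=2 fast=11: a[fast]=0, fast++
slow=2 fast=12: a[fast]=0, fast++
slow=2 fast=13: a[fast]=1≠0 swap→a[2]=1, slow++,fast++
slow=3 fast=14: a[fast]=0, fast++
slow=3 fast=15: a[fast]=0, fast++

[1, 6, 1, 0, 0, 0, 0, 0, 0, 0, 0, 0, 0, 0, 0, 0]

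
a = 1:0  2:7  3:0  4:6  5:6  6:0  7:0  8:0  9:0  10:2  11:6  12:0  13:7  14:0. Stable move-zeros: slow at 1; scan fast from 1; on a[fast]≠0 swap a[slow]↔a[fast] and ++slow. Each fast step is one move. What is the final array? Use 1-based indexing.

[7, 6, 6, 2, 6, 7, 0, 0, 0, 0, 0, 0, 0, 0]

(s=1,f=1) a[fast]=0 → fast++
(s=1,f=2) a[fast]=7≠0 swap→a[1]=7 → slow++,fast++
(s=2,f=3) a[fast]=0 → fast++
(s=2,f=4) a[fast]=6≠0 swap→a[2]=6 → slow++,fast++
(s=3,f=5) a[fast]=6≠0 swap→a[3]=6 → slow++,fast++
(s=4,f=6) a[fast]=0 → fast++
(s=4,f=7) a[fast]=0 → fast++
(s=4,f=8) a[fast]=0 → fast++
(s=4,f=9) a[fast]=0 → fast++
(s=4,f=10) a[fast]=2≠0 swap→a[4]=2 → slow++,fast++
(s=5,f=11) a[fast]=6≠0 swap→a[5]=6 → slow++,fast++
(s=6,f=12) a[fast]=0 → fast++
(s=6,f=13) a[fast]=7≠0 swap→a[6]=7 → slow++,fast++
(s=7,f=14) a[fast]=0 → fast++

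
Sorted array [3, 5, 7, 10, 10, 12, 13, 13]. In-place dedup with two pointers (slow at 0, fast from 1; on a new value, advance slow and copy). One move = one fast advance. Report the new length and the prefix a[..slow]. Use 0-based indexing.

length 6; prefix = [3, 5, 7, 10, 12, 13]

(s=0,f=1) a[fast]=5≠a[slow]=3 write a[1]=5 → slow++,fast++
(s=1,f=2) a[fast]=7≠a[slow]=5 write a[2]=7 → slow++,fast++
(s=2,f=3) a[fast]=10≠a[slow]=7 write a[3]=10 → slow++,fast++
(s=3,f=4) a[fast]=10=a[slow] dup → fast++
(s=3,f=5) a[fast]=12≠a[slow]=10 write a[4]=12 → slow++,fast++
(s=4,f=6) a[fast]=13≠a[slow]=12 write a[5]=13 → slow++,fast++
(s=5,f=7) a[fast]=13=a[slow] dup → fast++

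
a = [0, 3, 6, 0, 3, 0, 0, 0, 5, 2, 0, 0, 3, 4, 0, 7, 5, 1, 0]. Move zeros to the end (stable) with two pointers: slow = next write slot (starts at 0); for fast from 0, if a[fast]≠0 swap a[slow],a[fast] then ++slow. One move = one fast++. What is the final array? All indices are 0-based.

[3, 6, 3, 5, 2, 3, 4, 7, 5, 1, 0, 0, 0, 0, 0, 0, 0, 0, 0]

slow=0 fast=0: a[fast]=0, fast++
slow=0 fast=1: a[fast]=3≠0 swap→a[0]=3, slow++,fast++
slow=1 fast=2: a[fast]=6≠0 swap→a[1]=6, slow++,fast++
slow=2 fast=3: a[fast]=0, fast++
slow=2 fast=4: a[fast]=3≠0 swap→a[2]=3, slow++,fast++
slow=3 fast=5: a[fast]=0, fast++
slow=3 fast=6: a[fast]=0, fast++
slow=3 fast=7: a[fast]=0, fast++
slow=3 fast=8: a[fast]=5≠0 swap→a[3]=5, slow++,fast++
slow=4 fast=9: a[fast]=2≠0 swap→a[4]=2, slow++,fast++
slow=5 fast=10: a[fast]=0, fast++
slow=5 fast=11: a[fast]=0, fast++
slow=5 fast=12: a[fast]=3≠0 swap→a[5]=3, slow++,fast++
slow=6 fast=13: a[fast]=4≠0 swap→a[6]=4, slow++,fast++
slow=7 fast=14: a[fast]=0, fast++
slow=7 fast=15: a[fast]=7≠0 swap→a[7]=7, slow++,fast++
slow=8 fast=16: a[fast]=5≠0 swap→a[8]=5, slow++,fast++
slow=9 fast=17: a[fast]=1≠0 swap→a[9]=1, slow++,fast++
slow=10 fast=18: a[fast]=0, fast++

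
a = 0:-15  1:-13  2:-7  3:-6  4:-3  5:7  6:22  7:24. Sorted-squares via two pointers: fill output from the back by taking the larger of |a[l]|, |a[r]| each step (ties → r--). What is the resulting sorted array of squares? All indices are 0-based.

l=0 r=7: |-15|<=|24| out[7]=576, r--
l=0 r=6: |-15|<=|22| out[6]=484, r--
l=0 r=5: |-15|>|7| out[5]=225, l++
l=1 r=5: |-13|>|7| out[4]=169, l++
l=2 r=5: |-7|<=|7| out[3]=49, r--
l=2 r=4: |-7|>|-3| out[2]=49, l++
l=3 r=4: |-6|>|-3| out[1]=36, l++
l=4 r=4: |-3|<=|-3| out[0]=9, r--

[9, 36, 49, 49, 169, 225, 484, 576]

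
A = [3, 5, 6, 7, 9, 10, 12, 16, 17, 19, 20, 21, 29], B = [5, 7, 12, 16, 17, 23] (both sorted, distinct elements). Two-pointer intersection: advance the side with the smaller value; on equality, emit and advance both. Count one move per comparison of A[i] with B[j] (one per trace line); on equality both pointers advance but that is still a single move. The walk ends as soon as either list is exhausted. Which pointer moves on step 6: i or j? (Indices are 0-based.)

[i=0,j=0] 3<5 → i++
[i=1,j=0] 5==5 emit → i++,j++
[i=2,j=1] 6<7 → i++
[i=3,j=1] 7==7 emit → i++,j++
[i=4,j=2] 9<12 → i++
[i=5,j=2] 10<12 → i++

i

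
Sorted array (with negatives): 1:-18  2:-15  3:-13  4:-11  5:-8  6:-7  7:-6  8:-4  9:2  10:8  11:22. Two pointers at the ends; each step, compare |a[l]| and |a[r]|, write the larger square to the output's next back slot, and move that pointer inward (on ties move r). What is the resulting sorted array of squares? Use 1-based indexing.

[1,11] |-18|<=|22| out[11]=484 → r--
[1,10] |-18|>|8| out[10]=324 → l++
[2,10] |-15|>|8| out[9]=225 → l++
[3,10] |-13|>|8| out[8]=169 → l++
[4,10] |-11|>|8| out[7]=121 → l++
[5,10] |-8|<=|8| out[6]=64 → r--
[5,9] |-8|>|2| out[5]=64 → l++
[6,9] |-7|>|2| out[4]=49 → l++
[7,9] |-6|>|2| out[3]=36 → l++
[8,9] |-4|>|2| out[2]=16 → l++
[9,9] |2|<=|2| out[1]=4 → r--

[4, 16, 36, 49, 64, 64, 121, 169, 225, 324, 484]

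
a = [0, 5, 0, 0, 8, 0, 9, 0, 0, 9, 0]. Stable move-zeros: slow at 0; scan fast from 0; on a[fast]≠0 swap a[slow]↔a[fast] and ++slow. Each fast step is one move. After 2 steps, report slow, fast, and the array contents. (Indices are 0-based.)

slow=1, fast=2, a=[5, 0, 0, 0, 8, 0, 9, 0, 0, 9, 0]

(s=0,f=0) a[fast]=0 → fast++
(s=0,f=1) a[fast]=5≠0 swap→a[0]=5 → slow++,fast++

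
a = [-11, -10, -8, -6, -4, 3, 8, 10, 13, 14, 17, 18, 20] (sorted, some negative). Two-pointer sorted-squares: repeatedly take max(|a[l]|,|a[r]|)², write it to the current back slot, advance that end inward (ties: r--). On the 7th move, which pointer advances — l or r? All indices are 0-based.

[0,12] |-11|<=|20| out[12]=400 → r--
[0,11] |-11|<=|18| out[11]=324 → r--
[0,10] |-11|<=|17| out[10]=289 → r--
[0,9] |-11|<=|14| out[9]=196 → r--
[0,8] |-11|<=|13| out[8]=169 → r--
[0,7] |-11|>|10| out[7]=121 → l++
[1,7] |-10|<=|10| out[6]=100 → r--

r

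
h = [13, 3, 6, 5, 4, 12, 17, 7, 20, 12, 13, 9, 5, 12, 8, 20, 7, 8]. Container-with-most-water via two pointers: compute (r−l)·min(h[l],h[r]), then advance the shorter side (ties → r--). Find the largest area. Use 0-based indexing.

l=0 r=17: min(13,8)*17=136 best=136 *, r--
l=0 r=16: min(13,7)*16=112 best=136, r--
l=0 r=15: min(13,20)*15=195 best=195 *, l++
l=1 r=15: min(3,20)*14=42 best=195, l++
l=2 r=15: min(6,20)*13=78 best=195, l++
l=3 r=15: min(5,20)*12=60 best=195, l++
l=4 r=15: min(4,20)*11=44 best=195, l++
l=5 r=15: min(12,20)*10=120 best=195, l++
l=6 r=15: min(17,20)*9=153 best=195, l++
l=7 r=15: min(7,20)*8=56 best=195, l++
l=8 r=15: min(20,20)*7=140 best=195, r--
l=8 r=14: min(20,8)*6=48 best=195, r--
l=8 r=13: min(20,12)*5=60 best=195, r--
l=8 r=12: min(20,5)*4=20 best=195, r--
l=8 r=11: min(20,9)*3=27 best=195, r--
l=8 r=10: min(20,13)*2=26 best=195, r--
l=8 r=9: min(20,12)*1=12 best=195, r--

max area = 195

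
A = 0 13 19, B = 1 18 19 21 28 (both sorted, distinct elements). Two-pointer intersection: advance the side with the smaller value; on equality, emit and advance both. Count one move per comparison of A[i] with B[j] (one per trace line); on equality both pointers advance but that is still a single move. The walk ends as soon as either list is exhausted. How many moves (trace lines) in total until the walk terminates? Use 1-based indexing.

i=1 j=1: 0<1, i++
i=2 j=1: 13>1, j++
i=2 j=2: 13<18, i++
i=3 j=2: 19>18, j++
i=3 j=3: 19==19 emit, i++,j++

5 moves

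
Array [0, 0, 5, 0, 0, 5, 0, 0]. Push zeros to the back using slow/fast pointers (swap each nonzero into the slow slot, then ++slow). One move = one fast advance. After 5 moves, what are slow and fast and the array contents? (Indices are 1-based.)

slow=2, fast=6, a=[5, 0, 0, 0, 0, 5, 0, 0]

(s=1,f=1) a[fast]=0 → fast++
(s=1,f=2) a[fast]=0 → fast++
(s=1,f=3) a[fast]=5≠0 swap→a[1]=5 → slow++,fast++
(s=2,f=4) a[fast]=0 → fast++
(s=2,f=5) a[fast]=0 → fast++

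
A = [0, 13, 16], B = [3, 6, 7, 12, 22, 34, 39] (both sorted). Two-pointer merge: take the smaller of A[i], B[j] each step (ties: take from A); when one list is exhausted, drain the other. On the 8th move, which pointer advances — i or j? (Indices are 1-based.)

j

[i=1,j=1] A[i]=0<=B[j]=3 take 0 → i++
[i=2,j=1] A[i]=13>B[j]=3 take 3 → j++
[i=2,j=2] A[i]=13>B[j]=6 take 6 → j++
[i=2,j=3] A[i]=13>B[j]=7 take 7 → j++
[i=2,j=4] A[i]=13>B[j]=12 take 12 → j++
[i=2,j=5] A[i]=13<=B[j]=22 take 13 → i++
[i=3,j=5] A[i]=16<=B[j]=22 take 16 → i++
[i=4,j=5] A done, take B[j]=22 → j++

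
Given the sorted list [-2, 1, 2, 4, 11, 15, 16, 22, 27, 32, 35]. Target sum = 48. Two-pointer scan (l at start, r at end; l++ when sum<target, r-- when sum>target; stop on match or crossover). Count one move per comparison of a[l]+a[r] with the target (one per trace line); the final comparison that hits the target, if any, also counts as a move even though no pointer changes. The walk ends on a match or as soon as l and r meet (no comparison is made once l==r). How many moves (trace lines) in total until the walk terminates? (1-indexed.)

8 moves

l=1 r=11: -2+35=33 <48, l++
l=2 r=11: 1+35=36 <48, l++
l=3 r=11: 2+35=37 <48, l++
l=4 r=11: 4+35=39 <48, l++
l=5 r=11: 11+35=46 <48, l++
l=6 r=11: 15+35=50 >48, r--
l=6 r=10: 15+32=47 <48, l++
l=7 r=10: 16+32=48, found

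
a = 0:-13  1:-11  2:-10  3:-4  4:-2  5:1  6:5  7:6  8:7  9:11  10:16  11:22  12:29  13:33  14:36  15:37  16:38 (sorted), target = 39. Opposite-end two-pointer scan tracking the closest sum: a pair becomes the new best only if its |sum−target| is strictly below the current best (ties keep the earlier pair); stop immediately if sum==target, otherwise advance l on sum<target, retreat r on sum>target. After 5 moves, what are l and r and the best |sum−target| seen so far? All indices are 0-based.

l=5, r=16, best |Δ|=3

[0,16] -13+38=25 d=14 * → l++
[1,16] -11+38=27 d=12 * → l++
[2,16] -10+38=28 d=11 * → l++
[3,16] -4+38=34 d=5 * → l++
[4,16] -2+38=36 d=3 * → l++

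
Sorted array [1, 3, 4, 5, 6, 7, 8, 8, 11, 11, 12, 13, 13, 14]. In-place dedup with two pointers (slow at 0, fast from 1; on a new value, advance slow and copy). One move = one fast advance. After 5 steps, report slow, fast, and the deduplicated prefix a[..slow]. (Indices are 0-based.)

slow=5, fast=6, prefix=[1, 3, 4, 5, 6, 7]

(s=0,f=1) a[fast]=3≠a[slow]=1 write a[1]=3 → slow++,fast++
(s=1,f=2) a[fast]=4≠a[slow]=3 write a[2]=4 → slow++,fast++
(s=2,f=3) a[fast]=5≠a[slow]=4 write a[3]=5 → slow++,fast++
(s=3,f=4) a[fast]=6≠a[slow]=5 write a[4]=6 → slow++,fast++
(s=4,f=5) a[fast]=7≠a[slow]=6 write a[5]=7 → slow++,fast++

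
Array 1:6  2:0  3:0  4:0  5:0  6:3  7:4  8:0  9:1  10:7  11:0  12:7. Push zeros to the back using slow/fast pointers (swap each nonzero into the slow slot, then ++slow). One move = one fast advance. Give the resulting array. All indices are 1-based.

[6, 3, 4, 1, 7, 7, 0, 0, 0, 0, 0, 0]

(s=1,f=1) a[fast]=6≠0 swap→a[1]=6 → slow++,fast++
(s=2,f=2) a[fast]=0 → fast++
(s=2,f=3) a[fast]=0 → fast++
(s=2,f=4) a[fast]=0 → fast++
(s=2,f=5) a[fast]=0 → fast++
(s=2,f=6) a[fast]=3≠0 swap→a[2]=3 → slow++,fast++
(s=3,f=7) a[fast]=4≠0 swap→a[3]=4 → slow++,fast++
(s=4,f=8) a[fast]=0 → fast++
(s=4,f=9) a[fast]=1≠0 swap→a[4]=1 → slow++,fast++
(s=5,f=10) a[fast]=7≠0 swap→a[5]=7 → slow++,fast++
(s=6,f=11) a[fast]=0 → fast++
(s=6,f=12) a[fast]=7≠0 swap→a[6]=7 → slow++,fast++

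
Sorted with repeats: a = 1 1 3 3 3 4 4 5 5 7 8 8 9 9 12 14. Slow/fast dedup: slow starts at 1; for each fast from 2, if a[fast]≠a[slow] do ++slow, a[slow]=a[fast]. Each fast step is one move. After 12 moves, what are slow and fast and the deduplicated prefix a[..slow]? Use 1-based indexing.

slow=7, fast=14, prefix=[1, 3, 4, 5, 7, 8, 9]

(s=1,f=2) a[fast]=1=a[slow] dup → fast++
(s=1,f=3) a[fast]=3≠a[slow]=1 write a[2]=3 → slow++,fast++
(s=2,f=4) a[fast]=3=a[slow] dup → fast++
(s=2,f=5) a[fast]=3=a[slow] dup → fast++
(s=2,f=6) a[fast]=4≠a[slow]=3 write a[3]=4 → slow++,fast++
(s=3,f=7) a[fast]=4=a[slow] dup → fast++
(s=3,f=8) a[fast]=5≠a[slow]=4 write a[4]=5 → slow++,fast++
(s=4,f=9) a[fast]=5=a[slow] dup → fast++
(s=4,f=10) a[fast]=7≠a[slow]=5 write a[5]=7 → slow++,fast++
(s=5,f=11) a[fast]=8≠a[slow]=7 write a[6]=8 → slow++,fast++
(s=6,f=12) a[fast]=8=a[slow] dup → fast++
(s=6,f=13) a[fast]=9≠a[slow]=8 write a[7]=9 → slow++,fast++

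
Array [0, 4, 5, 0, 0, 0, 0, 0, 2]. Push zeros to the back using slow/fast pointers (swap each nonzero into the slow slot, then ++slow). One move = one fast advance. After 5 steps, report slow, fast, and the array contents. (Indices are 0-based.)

slow=2, fast=5, a=[4, 5, 0, 0, 0, 0, 0, 0, 2]

slow=0 fast=0: a[fast]=0, fast++
slow=0 fast=1: a[fast]=4≠0 swap→a[0]=4, slow++,fast++
slow=1 fast=2: a[fast]=5≠0 swap→a[1]=5, slow++,fast++
slow=2 fast=3: a[fast]=0, fast++
slow=2 fast=4: a[fast]=0, fast++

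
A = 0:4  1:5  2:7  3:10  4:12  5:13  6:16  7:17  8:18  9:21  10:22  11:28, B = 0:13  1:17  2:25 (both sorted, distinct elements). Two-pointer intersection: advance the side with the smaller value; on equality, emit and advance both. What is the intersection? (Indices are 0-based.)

intersection = [13, 17]

[i=0,j=0] 4<13 → i++
[i=1,j=0] 5<13 → i++
[i=2,j=0] 7<13 → i++
[i=3,j=0] 10<13 → i++
[i=4,j=0] 12<13 → i++
[i=5,j=0] 13==13 emit → i++,j++
[i=6,j=1] 16<17 → i++
[i=7,j=1] 17==17 emit → i++,j++
[i=8,j=2] 18<25 → i++
[i=9,j=2] 21<25 → i++
[i=10,j=2] 22<25 → i++
[i=11,j=2] 28>25 → j++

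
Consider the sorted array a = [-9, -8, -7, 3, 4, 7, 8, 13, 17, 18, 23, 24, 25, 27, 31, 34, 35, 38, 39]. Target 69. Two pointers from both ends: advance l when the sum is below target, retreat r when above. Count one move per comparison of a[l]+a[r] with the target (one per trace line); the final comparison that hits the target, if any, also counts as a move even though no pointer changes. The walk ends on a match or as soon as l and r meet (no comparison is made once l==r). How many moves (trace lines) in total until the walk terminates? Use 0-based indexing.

[0,18] -9+39=30 <69 → l++
[1,18] -8+39=31 <69 → l++
[2,18] -7+39=32 <69 → l++
[3,18] 3+39=42 <69 → l++
[4,18] 4+39=43 <69 → l++
[5,18] 7+39=46 <69 → l++
[6,18] 8+39=47 <69 → l++
[7,18] 13+39=52 <69 → l++
[8,18] 17+39=56 <69 → l++
[9,18] 18+39=57 <69 → l++
[10,18] 23+39=62 <69 → l++
[11,18] 24+39=63 <69 → l++
[12,18] 25+39=64 <69 → l++
[13,18] 27+39=66 <69 → l++
[14,18] 31+39=70 >69 → r--
[14,17] 31+38=69 → found

16 moves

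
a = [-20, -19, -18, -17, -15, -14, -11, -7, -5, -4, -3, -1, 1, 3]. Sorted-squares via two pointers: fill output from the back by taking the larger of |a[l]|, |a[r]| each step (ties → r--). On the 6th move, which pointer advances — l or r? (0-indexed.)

[0,13] |-20|>|3| out[13]=400 → l++
[1,13] |-19|>|3| out[12]=361 → l++
[2,13] |-18|>|3| out[11]=324 → l++
[3,13] |-17|>|3| out[10]=289 → l++
[4,13] |-15|>|3| out[9]=225 → l++
[5,13] |-14|>|3| out[8]=196 → l++

l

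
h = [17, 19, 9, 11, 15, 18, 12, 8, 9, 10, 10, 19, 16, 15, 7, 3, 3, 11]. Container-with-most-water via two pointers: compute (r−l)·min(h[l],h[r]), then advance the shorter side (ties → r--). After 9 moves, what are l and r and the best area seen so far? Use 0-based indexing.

l=1, r=9, best area=195

l=0 r=17: min(17,11)*17=187 best=187 *, r--
l=0 r=16: min(17,3)*16=48 best=187, r--
l=0 r=15: min(17,3)*15=45 best=187, r--
l=0 r=14: min(17,7)*14=98 best=187, r--
l=0 r=13: min(17,15)*13=195 best=195 *, r--
l=0 r=12: min(17,16)*12=192 best=195, r--
l=0 r=11: min(17,19)*11=187 best=195, l++
l=1 r=11: min(19,19)*10=190 best=195, r--
l=1 r=10: min(19,10)*9=90 best=195, r--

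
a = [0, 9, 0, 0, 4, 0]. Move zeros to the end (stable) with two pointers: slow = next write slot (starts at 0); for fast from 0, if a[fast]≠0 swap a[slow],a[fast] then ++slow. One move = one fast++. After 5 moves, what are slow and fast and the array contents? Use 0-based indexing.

(s=0,f=0) a[fast]=0 → fast++
(s=0,f=1) a[fast]=9≠0 swap→a[0]=9 → slow++,fast++
(s=1,f=2) a[fast]=0 → fast++
(s=1,f=3) a[fast]=0 → fast++
(s=1,f=4) a[fast]=4≠0 swap→a[1]=4 → slow++,fast++

slow=2, fast=5, a=[9, 4, 0, 0, 0, 0]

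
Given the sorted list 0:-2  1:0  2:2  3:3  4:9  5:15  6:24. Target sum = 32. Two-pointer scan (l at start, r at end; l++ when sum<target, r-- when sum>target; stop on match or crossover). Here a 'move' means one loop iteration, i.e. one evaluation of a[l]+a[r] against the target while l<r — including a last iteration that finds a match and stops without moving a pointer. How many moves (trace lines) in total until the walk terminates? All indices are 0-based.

[0,6] -2+24=22 <32 → l++
[1,6] 0+24=24 <32 → l++
[2,6] 2+24=26 <32 → l++
[3,6] 3+24=27 <32 → l++
[4,6] 9+24=33 >32 → r--
[4,5] 9+15=24 <32 → l++

6 moves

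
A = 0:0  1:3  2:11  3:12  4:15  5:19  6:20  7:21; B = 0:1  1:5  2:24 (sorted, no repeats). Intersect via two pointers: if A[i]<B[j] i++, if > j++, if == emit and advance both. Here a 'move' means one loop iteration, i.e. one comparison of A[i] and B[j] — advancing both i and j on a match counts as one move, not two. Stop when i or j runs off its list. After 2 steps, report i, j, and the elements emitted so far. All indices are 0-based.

[i=0,j=0] 0<1 → i++
[i=1,j=0] 3>1 → j++

i=1, j=1, emitted=[]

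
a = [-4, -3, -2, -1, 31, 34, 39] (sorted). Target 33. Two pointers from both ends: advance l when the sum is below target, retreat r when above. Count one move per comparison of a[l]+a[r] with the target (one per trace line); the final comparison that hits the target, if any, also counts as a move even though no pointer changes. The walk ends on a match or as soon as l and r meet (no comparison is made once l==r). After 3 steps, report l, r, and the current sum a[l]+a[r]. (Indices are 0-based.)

l=2, r=5, sum=32

l=0 r=6: -4+39=35 >33, r--
l=0 r=5: -4+34=30 <33, l++
l=1 r=5: -3+34=31 <33, l++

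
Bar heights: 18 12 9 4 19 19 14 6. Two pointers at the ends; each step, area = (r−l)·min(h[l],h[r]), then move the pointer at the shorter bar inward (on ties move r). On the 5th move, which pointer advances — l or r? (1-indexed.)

[1,8] min(18,6)*7=42 best=42 * → r--
[1,7] min(18,14)*6=84 best=84 * → r--
[1,6] min(18,19)*5=90 best=90 * → l++
[2,6] min(12,19)*4=48 best=90 → l++
[3,6] min(9,19)*3=27 best=90 → l++

l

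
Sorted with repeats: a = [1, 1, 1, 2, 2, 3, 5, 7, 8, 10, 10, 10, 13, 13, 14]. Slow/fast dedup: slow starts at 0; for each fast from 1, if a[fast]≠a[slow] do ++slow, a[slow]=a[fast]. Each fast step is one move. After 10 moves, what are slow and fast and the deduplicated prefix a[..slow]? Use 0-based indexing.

slow=6, fast=11, prefix=[1, 2, 3, 5, 7, 8, 10]

(s=0,f=1) a[fast]=1=a[slow] dup → fast++
(s=0,f=2) a[fast]=1=a[slow] dup → fast++
(s=0,f=3) a[fast]=2≠a[slow]=1 write a[1]=2 → slow++,fast++
(s=1,f=4) a[fast]=2=a[slow] dup → fast++
(s=1,f=5) a[fast]=3≠a[slow]=2 write a[2]=3 → slow++,fast++
(s=2,f=6) a[fast]=5≠a[slow]=3 write a[3]=5 → slow++,fast++
(s=3,f=7) a[fast]=7≠a[slow]=5 write a[4]=7 → slow++,fast++
(s=4,f=8) a[fast]=8≠a[slow]=7 write a[5]=8 → slow++,fast++
(s=5,f=9) a[fast]=10≠a[slow]=8 write a[6]=10 → slow++,fast++
(s=6,f=10) a[fast]=10=a[slow] dup → fast++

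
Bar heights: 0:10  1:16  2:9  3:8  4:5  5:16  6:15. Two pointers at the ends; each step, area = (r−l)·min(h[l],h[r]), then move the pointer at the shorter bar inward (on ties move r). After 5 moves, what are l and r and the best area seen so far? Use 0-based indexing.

l=1, r=2, best area=75

[0,6] min(10,15)*6=60 best=60 * → l++
[1,6] min(16,15)*5=75 best=75 * → r--
[1,5] min(16,16)*4=64 best=75 → r--
[1,4] min(16,5)*3=15 best=75 → r--
[1,3] min(16,8)*2=16 best=75 → r--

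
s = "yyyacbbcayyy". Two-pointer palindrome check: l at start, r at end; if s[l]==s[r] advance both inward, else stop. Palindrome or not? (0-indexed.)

palindrome

[0,11] 'y'=='y' → l++,r--
[1,10] 'y'=='y' → l++,r--
[2,9] 'y'=='y' → l++,r--
[3,8] 'a'=='a' → l++,r--
[4,7] 'c'=='c' → l++,r--
[5,6] 'b'=='b' → l++,r--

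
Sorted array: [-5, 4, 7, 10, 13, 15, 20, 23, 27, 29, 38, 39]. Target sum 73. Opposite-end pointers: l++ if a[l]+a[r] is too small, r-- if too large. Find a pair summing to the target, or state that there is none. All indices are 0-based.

l=0 r=11: -5+39=34 <73, l++
l=1 r=11: 4+39=43 <73, l++
l=2 r=11: 7+39=46 <73, l++
l=3 r=11: 10+39=49 <73, l++
l=4 r=11: 13+39=52 <73, l++
l=5 r=11: 15+39=54 <73, l++
l=6 r=11: 20+39=59 <73, l++
l=7 r=11: 23+39=62 <73, l++
l=8 r=11: 27+39=66 <73, l++
l=9 r=11: 29+39=68 <73, l++
l=10 r=11: 38+39=77 >73, r--

no pair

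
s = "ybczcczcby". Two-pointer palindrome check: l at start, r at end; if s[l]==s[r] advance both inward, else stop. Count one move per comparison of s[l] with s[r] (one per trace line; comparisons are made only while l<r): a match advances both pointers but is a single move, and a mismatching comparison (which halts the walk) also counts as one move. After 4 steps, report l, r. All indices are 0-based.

[0,9] 'y'=='y' → l++,r--
[1,8] 'b'=='b' → l++,r--
[2,7] 'c'=='c' → l++,r--
[3,6] 'z'=='z' → l++,r--

l=4, r=5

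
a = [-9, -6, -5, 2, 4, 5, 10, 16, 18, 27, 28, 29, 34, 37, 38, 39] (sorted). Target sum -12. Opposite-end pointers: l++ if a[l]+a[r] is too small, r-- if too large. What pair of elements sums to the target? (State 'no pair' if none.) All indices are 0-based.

l=0 r=15: -9+39=30 >-12, r--
l=0 r=14: -9+38=29 >-12, r--
l=0 r=13: -9+37=28 >-12, r--
l=0 r=12: -9+34=25 >-12, r--
l=0 r=11: -9+29=20 >-12, r--
l=0 r=10: -9+28=19 >-12, r--
l=0 r=9: -9+27=18 >-12, r--
l=0 r=8: -9+18=9 >-12, r--
l=0 r=7: -9+16=7 >-12, r--
l=0 r=6: -9+10=1 >-12, r--
l=0 r=5: -9+5=-4 >-12, r--
l=0 r=4: -9+4=-5 >-12, r--
l=0 r=3: -9+2=-7 >-12, r--
l=0 r=2: -9+-5=-14 <-12, l++
l=1 r=2: -6+-5=-11 >-12, r--

no pair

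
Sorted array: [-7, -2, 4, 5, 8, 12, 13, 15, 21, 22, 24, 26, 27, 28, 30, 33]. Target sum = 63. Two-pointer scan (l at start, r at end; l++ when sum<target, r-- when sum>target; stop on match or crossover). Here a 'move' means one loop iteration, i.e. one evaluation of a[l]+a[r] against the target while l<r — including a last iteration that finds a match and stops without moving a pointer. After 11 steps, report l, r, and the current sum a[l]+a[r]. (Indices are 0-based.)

l=11, r=15, sum=59

[0,15] -7+33=26 <63 → l++
[1,15] -2+33=31 <63 → l++
[2,15] 4+33=37 <63 → l++
[3,15] 5+33=38 <63 → l++
[4,15] 8+33=41 <63 → l++
[5,15] 12+33=45 <63 → l++
[6,15] 13+33=46 <63 → l++
[7,15] 15+33=48 <63 → l++
[8,15] 21+33=54 <63 → l++
[9,15] 22+33=55 <63 → l++
[10,15] 24+33=57 <63 → l++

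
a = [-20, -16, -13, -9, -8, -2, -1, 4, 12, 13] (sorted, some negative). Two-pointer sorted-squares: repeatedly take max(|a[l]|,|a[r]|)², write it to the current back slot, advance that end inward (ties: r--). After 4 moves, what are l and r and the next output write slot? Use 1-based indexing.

[1,10] |-20|>|13| out[10]=400 → l++
[2,10] |-16|>|13| out[9]=256 → l++
[3,10] |-13|<=|13| out[8]=169 → r--
[3,9] |-13|>|12| out[7]=169 → l++

l=4, r=9, next write slot=6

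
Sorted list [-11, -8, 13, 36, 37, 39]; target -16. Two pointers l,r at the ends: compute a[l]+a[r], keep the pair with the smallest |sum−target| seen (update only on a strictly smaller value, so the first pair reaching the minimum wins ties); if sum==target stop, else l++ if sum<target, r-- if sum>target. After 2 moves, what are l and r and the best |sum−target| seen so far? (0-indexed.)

[0,5] -11+39=28 d=44 * → r--
[0,4] -11+37=26 d=42 * → r--

l=0, r=3, best |Δ|=42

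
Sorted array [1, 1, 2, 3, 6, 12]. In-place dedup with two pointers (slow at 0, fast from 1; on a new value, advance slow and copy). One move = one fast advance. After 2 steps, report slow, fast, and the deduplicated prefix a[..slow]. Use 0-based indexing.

slow=1, fast=3, prefix=[1, 2]

slow=0 fast=1: a[fast]=1=a[slow] dup, fast++
slow=0 fast=2: a[fast]=2≠a[slow]=1 write a[1]=2, slow++,fast++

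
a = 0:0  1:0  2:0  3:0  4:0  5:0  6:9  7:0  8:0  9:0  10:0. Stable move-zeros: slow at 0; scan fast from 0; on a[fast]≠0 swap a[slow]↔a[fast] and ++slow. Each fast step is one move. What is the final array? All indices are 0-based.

(s=0,f=0) a[fast]=0 → fast++
(s=0,f=1) a[fast]=0 → fast++
(s=0,f=2) a[fast]=0 → fast++
(s=0,f=3) a[fast]=0 → fast++
(s=0,f=4) a[fast]=0 → fast++
(s=0,f=5) a[fast]=0 → fast++
(s=0,f=6) a[fast]=9≠0 swap→a[0]=9 → slow++,fast++
(s=1,f=7) a[fast]=0 → fast++
(s=1,f=8) a[fast]=0 → fast++
(s=1,f=9) a[fast]=0 → fast++
(s=1,f=10) a[fast]=0 → fast++

[9, 0, 0, 0, 0, 0, 0, 0, 0, 0, 0]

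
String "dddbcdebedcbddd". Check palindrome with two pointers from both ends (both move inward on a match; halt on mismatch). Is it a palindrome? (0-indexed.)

palindrome

[0,14] 'd'=='d' → l++,r--
[1,13] 'd'=='d' → l++,r--
[2,12] 'd'=='d' → l++,r--
[3,11] 'b'=='b' → l++,r--
[4,10] 'c'=='c' → l++,r--
[5,9] 'd'=='d' → l++,r--
[6,8] 'e'=='e' → l++,r--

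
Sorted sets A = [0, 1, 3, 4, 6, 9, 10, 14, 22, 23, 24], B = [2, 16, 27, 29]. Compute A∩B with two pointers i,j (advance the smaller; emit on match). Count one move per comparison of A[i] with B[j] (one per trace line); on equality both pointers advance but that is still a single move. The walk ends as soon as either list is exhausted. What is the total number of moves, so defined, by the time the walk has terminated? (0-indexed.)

i=0 j=0: 0<2, i++
i=1 j=0: 1<2, i++
i=2 j=0: 3>2, j++
i=2 j=1: 3<16, i++
i=3 j=1: 4<16, i++
i=4 j=1: 6<16, i++
i=5 j=1: 9<16, i++
i=6 j=1: 10<16, i++
i=7 j=1: 14<16, i++
i=8 j=1: 22>16, j++
i=8 j=2: 22<27, i++
i=9 j=2: 23<27, i++
i=10 j=2: 24<27, i++

13 moves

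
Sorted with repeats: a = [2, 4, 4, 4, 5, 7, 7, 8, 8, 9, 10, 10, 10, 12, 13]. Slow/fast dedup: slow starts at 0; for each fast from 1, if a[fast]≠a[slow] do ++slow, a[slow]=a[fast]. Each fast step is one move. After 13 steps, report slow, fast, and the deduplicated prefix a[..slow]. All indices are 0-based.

slow=0 fast=1: a[fast]=4≠a[slow]=2 write a[1]=4, slow++,fast++
slow=1 fast=2: a[fast]=4=a[slow] dup, fast++
slow=1 fast=3: a[fast]=4=a[slow] dup, fast++
slow=1 fast=4: a[fast]=5≠a[slow]=4 write a[2]=5, slow++,fast++
slow=2 fast=5: a[fast]=7≠a[slow]=5 write a[3]=7, slow++,fast++
slow=3 fast=6: a[fast]=7=a[slow] dup, fast++
slow=3 fast=7: a[fast]=8≠a[slow]=7 write a[4]=8, slow++,fast++
slow=4 fast=8: a[fast]=8=a[slow] dup, fast++
slow=4 fast=9: a[fast]=9≠a[slow]=8 write a[5]=9, slow++,fast++
slow=5 fast=10: a[fast]=10≠a[slow]=9 write a[6]=10, slow++,fast++
slow=6 fast=11: a[fast]=10=a[slow] dup, fast++
slow=6 fast=12: a[fast]=10=a[slow] dup, fast++
slow=6 fast=13: a[fast]=12≠a[slow]=10 write a[7]=12, slow++,fast++

slow=7, fast=14, prefix=[2, 4, 5, 7, 8, 9, 10, 12]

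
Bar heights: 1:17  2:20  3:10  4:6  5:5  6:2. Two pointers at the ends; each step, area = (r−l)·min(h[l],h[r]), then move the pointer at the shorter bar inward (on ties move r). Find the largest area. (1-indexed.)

max area = 20

[1,6] min(17,2)*5=10 best=10 * → r--
[1,5] min(17,5)*4=20 best=20 * → r--
[1,4] min(17,6)*3=18 best=20 → r--
[1,3] min(17,10)*2=20 best=20 → r--
[1,2] min(17,20)*1=17 best=20 → l++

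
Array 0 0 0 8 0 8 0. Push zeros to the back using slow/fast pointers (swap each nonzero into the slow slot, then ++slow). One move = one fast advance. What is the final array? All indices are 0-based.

[8, 8, 0, 0, 0, 0, 0]

slow=0 fast=0: a[fast]=0, fast++
slow=0 fast=1: a[fast]=0, fast++
slow=0 fast=2: a[fast]=0, fast++
slow=0 fast=3: a[fast]=8≠0 swap→a[0]=8, slow++,fast++
slow=1 fast=4: a[fast]=0, fast++
slow=1 fast=5: a[fast]=8≠0 swap→a[1]=8, slow++,fast++
slow=2 fast=6: a[fast]=0, fast++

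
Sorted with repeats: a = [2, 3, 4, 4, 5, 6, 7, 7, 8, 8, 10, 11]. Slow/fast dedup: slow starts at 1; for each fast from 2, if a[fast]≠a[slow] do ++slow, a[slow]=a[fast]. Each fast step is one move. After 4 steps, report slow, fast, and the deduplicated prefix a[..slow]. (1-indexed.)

slow=4, fast=6, prefix=[2, 3, 4, 5]

(s=1,f=2) a[fast]=3≠a[slow]=2 write a[2]=3 → slow++,fast++
(s=2,f=3) a[fast]=4≠a[slow]=3 write a[3]=4 → slow++,fast++
(s=3,f=4) a[fast]=4=a[slow] dup → fast++
(s=3,f=5) a[fast]=5≠a[slow]=4 write a[4]=5 → slow++,fast++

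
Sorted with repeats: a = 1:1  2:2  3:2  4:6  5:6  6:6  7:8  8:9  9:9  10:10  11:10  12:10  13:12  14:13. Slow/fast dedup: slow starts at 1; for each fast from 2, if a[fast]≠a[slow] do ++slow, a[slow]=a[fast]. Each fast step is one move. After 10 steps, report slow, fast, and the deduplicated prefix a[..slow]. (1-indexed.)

slow=1 fast=2: a[fast]=2≠a[slow]=1 write a[2]=2, slow++,fast++
slow=2 fast=3: a[fast]=2=a[slow] dup, fast++
slow=2 fast=4: a[fast]=6≠a[slow]=2 write a[3]=6, slow++,fast++
slow=3 fast=5: a[fast]=6=a[slow] dup, fast++
slow=3 fast=6: a[fast]=6=a[slow] dup, fast++
slow=3 fast=7: a[fast]=8≠a[slow]=6 write a[4]=8, slow++,fast++
slow=4 fast=8: a[fast]=9≠a[slow]=8 write a[5]=9, slow++,fast++
slow=5 fast=9: a[fast]=9=a[slow] dup, fast++
slow=5 fast=10: a[fast]=10≠a[slow]=9 write a[6]=10, slow++,fast++
slow=6 fast=11: a[fast]=10=a[slow] dup, fast++

slow=6, fast=12, prefix=[1, 2, 6, 8, 9, 10]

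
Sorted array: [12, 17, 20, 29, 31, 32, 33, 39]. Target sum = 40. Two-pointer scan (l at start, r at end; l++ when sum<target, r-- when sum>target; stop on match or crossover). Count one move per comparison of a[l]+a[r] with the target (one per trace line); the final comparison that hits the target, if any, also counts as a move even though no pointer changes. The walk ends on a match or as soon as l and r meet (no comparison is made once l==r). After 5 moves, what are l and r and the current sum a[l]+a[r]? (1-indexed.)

l=1 r=8: 12+39=51 >40, r--
l=1 r=7: 12+33=45 >40, r--
l=1 r=6: 12+32=44 >40, r--
l=1 r=5: 12+31=43 >40, r--
l=1 r=4: 12+29=41 >40, r--

l=1, r=3, sum=32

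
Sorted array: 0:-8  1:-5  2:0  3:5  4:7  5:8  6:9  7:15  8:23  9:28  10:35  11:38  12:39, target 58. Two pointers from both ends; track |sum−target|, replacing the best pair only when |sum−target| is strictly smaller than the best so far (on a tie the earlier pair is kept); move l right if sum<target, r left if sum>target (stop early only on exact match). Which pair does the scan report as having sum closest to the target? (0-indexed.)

l=0 r=12: -8+39=31 d=27 *, l++
l=1 r=12: -5+39=34 d=24 *, l++
l=2 r=12: 0+39=39 d=19 *, l++
l=3 r=12: 5+39=44 d=14 *, l++
l=4 r=12: 7+39=46 d=12 *, l++
l=5 r=12: 8+39=47 d=11 *, l++
l=6 r=12: 9+39=48 d=10 *, l++
l=7 r=12: 15+39=54 d=4 *, l++
l=8 r=12: 23+39=62 d=4, r--
l=8 r=11: 23+38=61 d=3 *, r--
l=8 r=10: 23+35=58 d=0 *, stop

pair (23, 35) with sum 58 (|Δ|=0)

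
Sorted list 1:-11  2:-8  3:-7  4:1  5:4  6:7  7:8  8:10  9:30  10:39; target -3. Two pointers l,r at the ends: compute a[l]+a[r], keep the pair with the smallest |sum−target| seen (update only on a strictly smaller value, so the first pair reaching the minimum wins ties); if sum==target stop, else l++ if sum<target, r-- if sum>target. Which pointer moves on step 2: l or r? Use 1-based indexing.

r

l=1 r=10: -11+39=28 d=31 *, r--
l=1 r=9: -11+30=19 d=22 *, r--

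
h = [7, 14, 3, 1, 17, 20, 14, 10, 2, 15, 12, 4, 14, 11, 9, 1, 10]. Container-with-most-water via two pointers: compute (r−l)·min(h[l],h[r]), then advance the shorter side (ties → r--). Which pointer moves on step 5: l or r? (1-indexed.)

[1,17] min(7,10)*16=112 best=112 * → l++
[2,17] min(14,10)*15=150 best=150 * → r--
[2,16] min(14,1)*14=14 best=150 → r--
[2,15] min(14,9)*13=117 best=150 → r--
[2,14] min(14,11)*12=132 best=150 → r--

r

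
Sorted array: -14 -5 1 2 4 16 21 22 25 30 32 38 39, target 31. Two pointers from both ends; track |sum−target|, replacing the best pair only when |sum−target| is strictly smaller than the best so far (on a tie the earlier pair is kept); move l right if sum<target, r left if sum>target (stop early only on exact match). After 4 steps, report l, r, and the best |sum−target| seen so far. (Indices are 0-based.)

l=2, r=10, best |Δ|=2

l=0 r=12: -14+39=25 d=6 *, l++
l=1 r=12: -5+39=34 d=3 *, r--
l=1 r=11: -5+38=33 d=2 *, r--
l=1 r=10: -5+32=27 d=4, l++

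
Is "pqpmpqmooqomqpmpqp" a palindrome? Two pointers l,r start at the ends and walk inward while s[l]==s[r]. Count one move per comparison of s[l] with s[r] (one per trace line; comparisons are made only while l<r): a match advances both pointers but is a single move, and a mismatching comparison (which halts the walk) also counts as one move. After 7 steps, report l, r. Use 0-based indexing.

[0,17] 'p'=='p' → l++,r--
[1,16] 'q'=='q' → l++,r--
[2,15] 'p'=='p' → l++,r--
[3,14] 'm'=='m' → l++,r--
[4,13] 'p'=='p' → l++,r--
[5,12] 'q'=='q' → l++,r--
[6,11] 'm'=='m' → l++,r--

l=7, r=10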